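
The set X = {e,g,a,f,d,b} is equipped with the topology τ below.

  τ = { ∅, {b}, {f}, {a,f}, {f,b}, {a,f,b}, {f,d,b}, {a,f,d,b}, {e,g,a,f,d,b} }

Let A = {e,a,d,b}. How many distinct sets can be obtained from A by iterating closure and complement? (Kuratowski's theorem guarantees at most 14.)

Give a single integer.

closure: X∖int(X∖A) = X∖{f} = {e,g,a,d,b}
Let k=closure and c=complement:
  1. A     = {e,a,d,b}
  2. kA    = {e,g,a,d,b}
  3. cA    = {g,f}
  4. ckA   = {f}
  5. kcA   = {e,g,a,f,d}
  6. ckcA  = {b}
  7. kckcA = {e,g,d,b}
  8. ckckcA = {a,f}
— saturated at 8

8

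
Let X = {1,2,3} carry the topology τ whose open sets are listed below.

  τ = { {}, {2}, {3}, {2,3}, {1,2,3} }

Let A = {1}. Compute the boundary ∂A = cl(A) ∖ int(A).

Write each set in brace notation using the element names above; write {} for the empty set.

opens ⊆ A: {}; union → int = {}
complement {2,3}; its interior {2,3}; cl(A) = X∖{2,3} = {1}
boundary = {1} ∖ {} = {1}

{1}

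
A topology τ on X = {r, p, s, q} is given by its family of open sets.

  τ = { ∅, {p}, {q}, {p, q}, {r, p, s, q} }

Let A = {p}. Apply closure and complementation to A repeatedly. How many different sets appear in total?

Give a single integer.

4

complement {r, s, q}; its interior {q}; cl(A) = X∖{q} = {r, p, s}
With k = closure, c = complement:
  1. A     = {p}
  2. kA    = {r, p, s}
  3. cA    = {r, s, q}
  4. ckA   = {q}
k, c of each give nothing new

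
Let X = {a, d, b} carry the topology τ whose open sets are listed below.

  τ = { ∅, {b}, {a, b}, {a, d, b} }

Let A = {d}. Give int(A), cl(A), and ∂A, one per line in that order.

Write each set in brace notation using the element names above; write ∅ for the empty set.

int(A) = ∅
cl(A)  = {d}
∂A     = {d}

interior: largest open inside A is ∅ (from ∅)
cl via duality: int({a, b}) = {a, b}, so X∖{a, b} = {d}
cl∖int = {d}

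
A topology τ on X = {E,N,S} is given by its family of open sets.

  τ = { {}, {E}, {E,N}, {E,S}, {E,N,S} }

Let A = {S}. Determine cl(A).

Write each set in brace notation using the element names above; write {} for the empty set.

{S}

complement {E,N}; its interior {E,N}; cl(A) = X∖{E,N} = {S}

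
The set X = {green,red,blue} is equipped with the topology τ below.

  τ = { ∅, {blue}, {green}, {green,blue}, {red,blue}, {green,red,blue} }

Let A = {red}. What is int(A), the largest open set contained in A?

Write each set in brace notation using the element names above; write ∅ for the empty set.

opens ⊆ A: ∅; union → int = ∅

∅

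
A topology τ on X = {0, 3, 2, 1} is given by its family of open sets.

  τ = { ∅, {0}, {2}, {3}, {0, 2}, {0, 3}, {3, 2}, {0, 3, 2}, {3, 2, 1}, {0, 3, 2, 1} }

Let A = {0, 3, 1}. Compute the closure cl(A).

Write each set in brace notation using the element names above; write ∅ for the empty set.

{0, 3, 1}

cl via duality: int({2}) = {2}, so X∖{2} = {0, 3, 1}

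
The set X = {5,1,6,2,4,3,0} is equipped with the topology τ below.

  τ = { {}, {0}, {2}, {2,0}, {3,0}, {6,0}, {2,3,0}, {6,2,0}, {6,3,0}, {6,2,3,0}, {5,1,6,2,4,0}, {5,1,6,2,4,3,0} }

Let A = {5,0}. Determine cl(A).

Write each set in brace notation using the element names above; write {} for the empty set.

cl via duality: int({1,6,2,4,3}) = {2}, so X∖{2} = {5,1,6,4,3,0}

{5,1,6,4,3,0}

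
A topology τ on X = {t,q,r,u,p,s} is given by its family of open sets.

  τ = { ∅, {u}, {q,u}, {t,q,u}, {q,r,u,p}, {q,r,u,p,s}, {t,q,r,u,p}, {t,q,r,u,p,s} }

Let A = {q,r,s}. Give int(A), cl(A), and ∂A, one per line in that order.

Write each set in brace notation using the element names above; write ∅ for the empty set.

interior: largest open inside A is ∅ (from ∅)
cl via duality: int({t,u,p}) = {u}, so X∖{u} = {t,q,r,p,s}
cl∖int = {t,q,r,p,s}

int(A) = ∅
cl(A)  = {t,q,r,p,s}
∂A     = {t,q,r,p,s}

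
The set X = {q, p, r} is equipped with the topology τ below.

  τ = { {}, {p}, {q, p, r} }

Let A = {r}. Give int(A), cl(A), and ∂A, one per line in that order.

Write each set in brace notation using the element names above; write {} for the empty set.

U open, U⊆A: {}. int(A) = ⋃ = {}
X∖A={q, p}, int(X∖A)={p}, hence cl(A)={q, r}
∂A: remove int from cl → {q, r}

int(A) = {}
cl(A)  = {q, r}
∂A     = {q, r}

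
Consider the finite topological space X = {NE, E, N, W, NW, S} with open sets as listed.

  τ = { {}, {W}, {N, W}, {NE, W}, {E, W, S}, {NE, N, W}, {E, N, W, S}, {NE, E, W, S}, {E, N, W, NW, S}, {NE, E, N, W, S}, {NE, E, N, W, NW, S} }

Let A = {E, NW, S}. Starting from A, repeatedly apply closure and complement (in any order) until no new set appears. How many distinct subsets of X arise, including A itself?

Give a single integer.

X∖A={NE, N, W}, int(X∖A)={NE, N, W}, hence cl(A)={E, NW, S}
Orbit (k=closure, c=complement):
  1. A     = {E, NW, S}
  2. cA    = {NE, N, W}
  3. kcA   = {NE, E, N, W, NW, S}
  4. ckcA  = {}
(closed under both — stop)

4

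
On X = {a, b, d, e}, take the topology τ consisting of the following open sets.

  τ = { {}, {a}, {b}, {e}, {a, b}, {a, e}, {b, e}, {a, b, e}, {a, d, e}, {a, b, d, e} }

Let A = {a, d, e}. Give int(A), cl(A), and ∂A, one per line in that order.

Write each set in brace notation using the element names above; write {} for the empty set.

open subsets of A: {}, {e}, {a}, {a, e}, {a, d, e}; so int(A) = {a, d, e}
closure: X∖int(X∖A) = X∖{b} = {a, d, e}
∂A = {a, d, e} minus {a, d, e} = {}

int(A) = {a, d, e}
cl(A)  = {a, d, e}
∂A     = {}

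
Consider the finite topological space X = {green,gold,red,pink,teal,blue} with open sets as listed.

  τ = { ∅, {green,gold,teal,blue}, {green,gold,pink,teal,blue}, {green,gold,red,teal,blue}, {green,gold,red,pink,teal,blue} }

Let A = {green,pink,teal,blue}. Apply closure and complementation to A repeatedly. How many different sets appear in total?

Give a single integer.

4

cl via duality: int({gold,red}) = ∅, so X∖∅ = {green,gold,red,pink,teal,blue}
Write k for closure, c for complement:
  1. A     = {green,pink,teal,blue}
  2. kA    = {green,gold,red,pink,teal,blue}
  3. cA    = {gold,red}
  4. ckA   = ∅
applying k or c yields no new set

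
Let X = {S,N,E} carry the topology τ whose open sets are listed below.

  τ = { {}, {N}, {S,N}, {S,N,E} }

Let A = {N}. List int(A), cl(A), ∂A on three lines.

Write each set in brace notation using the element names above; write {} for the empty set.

opens ⊆ A: {}, {N}; union → int = {N}
complement {S,E}; its interior {}; cl(A) = X∖{} = {S,N,E}
boundary = {S,N,E} ∖ {N} = {S,E}

int(A) = {N}
cl(A)  = {S,N,E}
∂A     = {S,E}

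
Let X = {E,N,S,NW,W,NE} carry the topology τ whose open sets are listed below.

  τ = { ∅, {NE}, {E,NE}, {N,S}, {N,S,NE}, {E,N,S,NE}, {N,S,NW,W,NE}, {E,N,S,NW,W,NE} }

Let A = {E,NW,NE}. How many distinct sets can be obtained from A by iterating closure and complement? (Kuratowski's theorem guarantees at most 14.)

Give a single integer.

closure: X∖int(X∖A) = X∖{N,S} = {E,NW,W,NE}
Let k=closure and c=complement:
  1. A     = {E,NW,NE}
  2. kA    = {E,NW,W,NE}
  3. cA    = {N,S,W}
  4. ckA   = {N,S}
  5. kcA   = {N,S,NW,W}
  6. ckcA  = {E,NE}
— saturated at 6

6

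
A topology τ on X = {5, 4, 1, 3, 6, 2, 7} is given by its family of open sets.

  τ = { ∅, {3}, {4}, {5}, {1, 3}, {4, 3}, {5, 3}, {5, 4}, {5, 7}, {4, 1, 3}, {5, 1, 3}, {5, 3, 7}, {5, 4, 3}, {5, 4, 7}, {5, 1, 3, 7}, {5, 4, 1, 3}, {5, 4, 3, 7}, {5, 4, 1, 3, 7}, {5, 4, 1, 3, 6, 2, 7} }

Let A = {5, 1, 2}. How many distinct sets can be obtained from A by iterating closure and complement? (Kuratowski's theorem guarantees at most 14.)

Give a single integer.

10

closure: X∖int(X∖A) = X∖{4, 3} = {5, 1, 6, 2, 7}
Let k=closure and c=complement:
  1. A     = {5, 1, 2}
  2. kA    = {5, 1, 6, 2, 7}
  3. cA    = {4, 3, 6, 7}
  4. ckA   = {4, 3}
  5. kcA   = {4, 1, 3, 6, 2, 7}
  6. kckA  = {4, 1, 3, 6, 2}
  7. ckcA  = {5}
  8. ckckA = {5, 7}
  9. kckcA = {5, 6, 2, 7}
  10. ckckcA = {4, 1, 3}
— saturated at 10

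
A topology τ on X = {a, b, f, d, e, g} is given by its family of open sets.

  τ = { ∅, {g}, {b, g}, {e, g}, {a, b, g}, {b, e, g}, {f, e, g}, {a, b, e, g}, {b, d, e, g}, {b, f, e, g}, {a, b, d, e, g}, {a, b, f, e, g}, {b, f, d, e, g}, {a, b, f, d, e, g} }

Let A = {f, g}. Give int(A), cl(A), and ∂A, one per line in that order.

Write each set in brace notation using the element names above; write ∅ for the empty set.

opens ⊆ A: ∅, {g}; union → int = {g}
complement {a, b, d, e}; its interior ∅; cl(A) = X∖∅ = {a, b, f, d, e, g}
boundary = {a, b, f, d, e, g} ∖ {g} = {a, b, f, d, e}

int(A) = {g}
cl(A)  = {a, b, f, d, e, g}
∂A     = {a, b, f, d, e}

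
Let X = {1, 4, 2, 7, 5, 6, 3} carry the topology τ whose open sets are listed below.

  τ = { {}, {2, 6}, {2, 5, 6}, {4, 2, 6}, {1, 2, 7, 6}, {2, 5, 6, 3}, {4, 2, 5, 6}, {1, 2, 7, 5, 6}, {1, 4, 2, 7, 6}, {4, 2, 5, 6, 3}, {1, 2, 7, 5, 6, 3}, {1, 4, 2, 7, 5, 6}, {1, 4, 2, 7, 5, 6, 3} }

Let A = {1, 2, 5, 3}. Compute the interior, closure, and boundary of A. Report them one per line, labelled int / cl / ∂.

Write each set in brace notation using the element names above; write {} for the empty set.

interior: largest open inside A is {} (from {})
cl via duality: int({4, 7, 6}) = {}, so X∖{} = {1, 4, 2, 7, 5, 6, 3}
cl∖int = {1, 4, 2, 7, 5, 6, 3}

int(A) = {}
cl(A)  = {1, 4, 2, 7, 5, 6, 3}
∂A     = {1, 4, 2, 7, 5, 6, 3}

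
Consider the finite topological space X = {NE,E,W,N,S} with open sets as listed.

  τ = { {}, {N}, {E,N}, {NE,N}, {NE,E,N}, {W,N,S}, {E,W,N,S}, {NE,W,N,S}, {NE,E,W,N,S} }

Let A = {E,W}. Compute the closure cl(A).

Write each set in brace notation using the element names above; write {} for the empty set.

closure: X∖int(X∖A) = X∖{NE,N} = {E,W,S}

{E,W,S}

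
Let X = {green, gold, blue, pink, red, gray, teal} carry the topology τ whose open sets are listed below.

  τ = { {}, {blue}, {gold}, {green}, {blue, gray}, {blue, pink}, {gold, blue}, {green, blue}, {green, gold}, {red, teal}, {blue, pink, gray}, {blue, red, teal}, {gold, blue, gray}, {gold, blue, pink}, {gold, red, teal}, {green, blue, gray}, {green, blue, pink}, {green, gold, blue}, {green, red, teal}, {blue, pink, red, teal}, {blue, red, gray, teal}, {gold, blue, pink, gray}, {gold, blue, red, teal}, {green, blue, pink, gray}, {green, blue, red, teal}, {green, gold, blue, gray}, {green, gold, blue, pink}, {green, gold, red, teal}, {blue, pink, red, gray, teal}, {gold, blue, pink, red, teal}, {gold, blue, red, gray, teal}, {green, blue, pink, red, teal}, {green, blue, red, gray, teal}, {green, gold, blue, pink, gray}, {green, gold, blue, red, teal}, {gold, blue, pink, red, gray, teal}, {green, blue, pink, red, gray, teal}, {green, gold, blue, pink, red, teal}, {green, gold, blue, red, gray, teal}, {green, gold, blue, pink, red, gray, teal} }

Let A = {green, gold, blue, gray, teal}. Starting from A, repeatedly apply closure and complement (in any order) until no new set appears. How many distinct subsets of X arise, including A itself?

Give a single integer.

8

X∖A={pink, red}, int(X∖A)={}, hence cl(A)={green, gold, blue, pink, red, gray, teal}
Orbit (k=closure, c=complement):
  1. A     = {green, gold, blue, gray, teal}
  2. kA    = {green, gold, blue, pink, red, gray, teal}
  3. cA    = {pink, red}
  4. ckA   = {}
  5. kcA   = {pink, red, teal}
  6. ckcA  = {green, gold, blue, gray}
  7. kckcA = {green, gold, blue, pink, gray}
  8. ckckcA = {red, teal}
(closed under both — stop)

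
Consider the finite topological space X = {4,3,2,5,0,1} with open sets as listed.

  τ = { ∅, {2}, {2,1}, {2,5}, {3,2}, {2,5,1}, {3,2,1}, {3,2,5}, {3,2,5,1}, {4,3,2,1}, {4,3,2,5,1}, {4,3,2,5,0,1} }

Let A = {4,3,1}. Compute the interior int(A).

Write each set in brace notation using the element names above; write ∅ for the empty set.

∅

U open, U⊆A: ∅. int(A) = ⋃ = ∅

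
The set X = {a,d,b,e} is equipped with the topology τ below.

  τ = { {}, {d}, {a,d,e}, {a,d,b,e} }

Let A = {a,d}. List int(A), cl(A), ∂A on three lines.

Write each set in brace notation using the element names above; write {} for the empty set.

int(A) = {d}
cl(A)  = {a,d,b,e}
∂A     = {a,b,e}

opens ⊆ A: {}, {d}; union → int = {d}
complement {b,e}; its interior {}; cl(A) = X∖{} = {a,d,b,e}
boundary = {a,d,b,e} ∖ {d} = {a,b,e}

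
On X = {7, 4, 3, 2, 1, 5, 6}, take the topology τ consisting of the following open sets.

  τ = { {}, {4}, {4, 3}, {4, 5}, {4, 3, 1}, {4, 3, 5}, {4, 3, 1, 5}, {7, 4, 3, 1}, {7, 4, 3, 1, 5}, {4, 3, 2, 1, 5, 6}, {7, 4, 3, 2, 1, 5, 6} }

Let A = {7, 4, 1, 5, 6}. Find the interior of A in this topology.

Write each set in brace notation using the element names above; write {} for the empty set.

open subsets of A: {}, {4}, {4, 5}; so int(A) = {4, 5}

{4, 5}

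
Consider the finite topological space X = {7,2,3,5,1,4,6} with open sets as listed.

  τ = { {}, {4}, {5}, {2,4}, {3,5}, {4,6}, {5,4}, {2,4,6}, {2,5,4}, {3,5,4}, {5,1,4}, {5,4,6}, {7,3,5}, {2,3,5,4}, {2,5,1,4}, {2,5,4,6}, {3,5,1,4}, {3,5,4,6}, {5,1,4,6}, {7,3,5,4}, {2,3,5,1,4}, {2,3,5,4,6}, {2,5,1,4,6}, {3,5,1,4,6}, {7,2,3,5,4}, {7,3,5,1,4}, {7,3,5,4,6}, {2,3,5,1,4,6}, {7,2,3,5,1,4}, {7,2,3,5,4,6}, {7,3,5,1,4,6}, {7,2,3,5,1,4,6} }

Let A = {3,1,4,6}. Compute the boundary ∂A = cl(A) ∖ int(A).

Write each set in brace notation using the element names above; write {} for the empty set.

{7,2,3,1}

opens ⊆ A: {}, {4}, {4,6}; union → int = {4,6}
complement {7,2,5}; its interior {5}; cl(A) = X∖{5} = {7,2,3,1,4,6}
boundary = {7,2,3,1,4,6} ∖ {4,6} = {7,2,3,1}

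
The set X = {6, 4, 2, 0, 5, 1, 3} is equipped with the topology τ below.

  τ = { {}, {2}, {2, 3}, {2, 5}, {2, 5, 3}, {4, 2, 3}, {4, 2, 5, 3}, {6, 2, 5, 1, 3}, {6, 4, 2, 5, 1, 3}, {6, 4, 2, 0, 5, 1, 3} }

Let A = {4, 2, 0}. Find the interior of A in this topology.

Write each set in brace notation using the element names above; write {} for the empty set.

{2}

U open, U⊆A: {}, {2}. int(A) = ⋃ = {2}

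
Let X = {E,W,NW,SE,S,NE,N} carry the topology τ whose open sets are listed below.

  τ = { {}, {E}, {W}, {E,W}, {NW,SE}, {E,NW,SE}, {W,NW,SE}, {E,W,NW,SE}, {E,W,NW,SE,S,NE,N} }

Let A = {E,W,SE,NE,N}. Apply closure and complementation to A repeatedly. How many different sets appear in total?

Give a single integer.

8

X∖A={NW,S}, int(X∖A)={}, hence cl(A)={E,W,NW,SE,S,NE,N}
Orbit (k=closure, c=complement):
  1. A     = {E,W,SE,NE,N}
  2. kA    = {E,W,NW,SE,S,NE,N}
  3. cA    = {NW,S}
  4. ckA   = {}
  5. kcA   = {NW,SE,S,NE,N}
  6. ckcA  = {E,W}
  7. kckcA = {E,W,S,NE,N}
  8. ckckcA = {NW,SE}
(closed under both — stop)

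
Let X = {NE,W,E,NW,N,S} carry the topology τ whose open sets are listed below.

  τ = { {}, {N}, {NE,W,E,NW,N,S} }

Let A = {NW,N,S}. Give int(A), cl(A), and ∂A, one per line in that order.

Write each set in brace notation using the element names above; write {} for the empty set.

interior: largest open inside A is {N} (from {}, {N})
cl via duality: int({NE,W,E}) = {}, so X∖{} = {NE,W,E,NW,N,S}
cl∖int = {NE,W,E,NW,S}

int(A) = {N}
cl(A)  = {NE,W,E,NW,N,S}
∂A     = {NE,W,E,NW,S}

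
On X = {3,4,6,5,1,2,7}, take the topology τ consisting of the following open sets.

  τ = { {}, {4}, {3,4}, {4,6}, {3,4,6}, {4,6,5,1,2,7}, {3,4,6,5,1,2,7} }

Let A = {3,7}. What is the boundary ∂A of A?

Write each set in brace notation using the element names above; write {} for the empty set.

{3,5,1,2,7}

interior: largest open inside A is {} (from {})
cl via duality: int({4,6,5,1,2}) = {4,6}, so X∖{4,6} = {3,5,1,2,7}
cl∖int = {3,5,1,2,7}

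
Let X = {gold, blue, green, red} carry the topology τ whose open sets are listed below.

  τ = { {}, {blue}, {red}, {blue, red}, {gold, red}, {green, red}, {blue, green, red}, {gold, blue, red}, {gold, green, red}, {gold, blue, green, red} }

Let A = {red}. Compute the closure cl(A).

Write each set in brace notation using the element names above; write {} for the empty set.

X∖A={gold, blue, green}, int(X∖A)={blue}, hence cl(A)={gold, green, red}

{gold, green, red}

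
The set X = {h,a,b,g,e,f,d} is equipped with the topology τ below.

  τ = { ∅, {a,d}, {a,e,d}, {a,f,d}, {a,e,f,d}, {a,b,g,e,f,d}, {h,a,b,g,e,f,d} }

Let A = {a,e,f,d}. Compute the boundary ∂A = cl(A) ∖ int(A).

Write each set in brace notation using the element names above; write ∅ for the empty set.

{h,b,g}

U open, U⊆A: ∅, {a,d}, {a,e,d}, {a,f,d}, {a,e,f,d}. int(A) = ⋃ = {a,e,f,d}
X∖A={h,b,g}, int(X∖A)=∅, hence cl(A)={h,a,b,g,e,f,d}
∂A: remove int from cl → {h,b,g}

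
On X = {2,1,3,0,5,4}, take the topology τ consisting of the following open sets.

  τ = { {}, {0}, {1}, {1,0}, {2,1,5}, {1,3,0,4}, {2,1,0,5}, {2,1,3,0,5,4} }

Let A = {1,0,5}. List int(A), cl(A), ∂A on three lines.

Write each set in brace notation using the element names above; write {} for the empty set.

opens ⊆ A: {}, {0}, {1}, {1,0}; union → int = {1,0}
complement {2,3,4}; its interior {}; cl(A) = X∖{} = {2,1,3,0,5,4}
boundary = {2,1,3,0,5,4} ∖ {1,0} = {2,3,5,4}

int(A) = {1,0}
cl(A)  = {2,1,3,0,5,4}
∂A     = {2,3,5,4}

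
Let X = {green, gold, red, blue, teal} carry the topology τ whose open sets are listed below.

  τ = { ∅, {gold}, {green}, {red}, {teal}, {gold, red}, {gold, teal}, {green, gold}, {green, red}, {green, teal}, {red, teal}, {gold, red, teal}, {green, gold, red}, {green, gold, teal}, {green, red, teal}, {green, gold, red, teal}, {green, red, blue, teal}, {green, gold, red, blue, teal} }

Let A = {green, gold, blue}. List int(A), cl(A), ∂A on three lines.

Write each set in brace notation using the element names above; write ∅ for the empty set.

U open, U⊆A: ∅, {gold}, {green}, {green, gold}. int(A) = ⋃ = {green, gold}
X∖A={red, teal}, int(X∖A)={red, teal}, hence cl(A)={green, gold, blue}
∂A: remove int from cl → {blue}

int(A) = {green, gold}
cl(A)  = {green, gold, blue}
∂A     = {blue}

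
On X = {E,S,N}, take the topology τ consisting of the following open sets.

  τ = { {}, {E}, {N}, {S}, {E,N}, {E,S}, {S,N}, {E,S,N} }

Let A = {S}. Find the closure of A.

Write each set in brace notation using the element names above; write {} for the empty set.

{S}

X∖A={E,N}, int(X∖A)={E,N}, hence cl(A)={S}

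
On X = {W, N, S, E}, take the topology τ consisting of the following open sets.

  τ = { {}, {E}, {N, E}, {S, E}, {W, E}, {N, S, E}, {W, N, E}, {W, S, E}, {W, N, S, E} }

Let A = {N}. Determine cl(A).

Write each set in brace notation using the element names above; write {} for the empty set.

{N}

X∖A={W, S, E}, int(X∖A)={W, S, E}, hence cl(A)={N}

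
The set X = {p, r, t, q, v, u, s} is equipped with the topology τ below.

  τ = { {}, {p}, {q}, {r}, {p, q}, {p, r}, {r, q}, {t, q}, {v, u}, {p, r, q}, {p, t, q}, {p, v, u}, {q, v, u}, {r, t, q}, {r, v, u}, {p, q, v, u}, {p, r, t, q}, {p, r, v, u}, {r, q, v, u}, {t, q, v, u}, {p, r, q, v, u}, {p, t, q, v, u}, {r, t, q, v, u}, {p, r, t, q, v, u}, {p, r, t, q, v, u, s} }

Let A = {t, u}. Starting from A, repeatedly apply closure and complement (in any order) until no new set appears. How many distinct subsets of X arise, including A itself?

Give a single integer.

complement {p, r, q, v, s}; its interior {p, r, q}; cl(A) = X∖{p, r, q} = {t, v, u, s}
With k = closure, c = complement:
  1. A     = {t, u}
  2. kA    = {t, v, u, s}
  3. cA    = {p, r, q, v, s}
  4. ckA   = {p, r, q}
  5. kcA   = {p, r, t, q, v, u, s}
  6. kckA  = {p, r, t, q, s}
  7. ckcA  = {}
  8. ckckA = {v, u}
  9. kckckA = {v, u, s}
  10. ckckckA = {p, r, t, q}
k, c of each give nothing new

10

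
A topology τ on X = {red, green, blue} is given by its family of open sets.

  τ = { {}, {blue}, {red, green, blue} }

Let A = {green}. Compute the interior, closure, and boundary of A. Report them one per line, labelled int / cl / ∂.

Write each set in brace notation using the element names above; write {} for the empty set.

int(A) = {}
cl(A)  = {red, green}
∂A     = {red, green}

opens ⊆ A: {}; union → int = {}
complement {red, blue}; its interior {blue}; cl(A) = X∖{blue} = {red, green}
boundary = {red, green} ∖ {} = {red, green}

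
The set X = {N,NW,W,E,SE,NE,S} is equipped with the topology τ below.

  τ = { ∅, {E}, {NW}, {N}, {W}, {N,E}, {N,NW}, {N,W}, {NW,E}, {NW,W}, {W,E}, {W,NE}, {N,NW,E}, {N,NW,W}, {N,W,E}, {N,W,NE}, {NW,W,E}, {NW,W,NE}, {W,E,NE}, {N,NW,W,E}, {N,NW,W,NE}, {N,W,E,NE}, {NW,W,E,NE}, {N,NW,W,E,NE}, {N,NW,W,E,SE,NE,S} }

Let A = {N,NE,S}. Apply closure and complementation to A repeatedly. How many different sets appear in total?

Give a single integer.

closure: X∖int(X∖A) = X∖{NW,W,E} = {N,SE,NE,S}
Let k=closure and c=complement:
  1. A     = {N,NE,S}
  2. kA    = {N,SE,NE,S}
  3. cA    = {NW,W,E,SE}
  4. ckA   = {NW,W,E}
  5. kcA   = {NW,W,E,SE,NE,S}
  6. ckcA  = {N}
  7. kckcA = {N,SE,S}
  8. ckckcA = {NW,W,E,NE}
— saturated at 8

8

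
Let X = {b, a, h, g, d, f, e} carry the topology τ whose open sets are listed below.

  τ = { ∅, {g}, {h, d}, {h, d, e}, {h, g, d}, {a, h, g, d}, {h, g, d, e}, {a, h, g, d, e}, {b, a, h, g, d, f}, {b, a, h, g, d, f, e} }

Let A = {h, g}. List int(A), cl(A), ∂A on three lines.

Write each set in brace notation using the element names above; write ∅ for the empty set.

int(A) = {g}
cl(A)  = {b, a, h, g, d, f, e}
∂A     = {b, a, h, d, f, e}

open subsets of A: ∅, {g}; so int(A) = {g}
closure: X∖int(X∖A) = X∖∅ = {b, a, h, g, d, f, e}
∂A = {b, a, h, g, d, f, e} minus {g} = {b, a, h, d, f, e}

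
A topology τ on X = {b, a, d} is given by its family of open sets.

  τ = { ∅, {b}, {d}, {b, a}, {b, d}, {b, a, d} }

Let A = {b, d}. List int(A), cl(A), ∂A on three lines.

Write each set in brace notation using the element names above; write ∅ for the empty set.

int(A) = {b, d}
cl(A)  = {b, a, d}
∂A     = {a}

open subsets of A: ∅, {d}, {b}, {b, d}; so int(A) = {b, d}
closure: X∖int(X∖A) = X∖∅ = {b, a, d}
∂A = {b, a, d} minus {b, d} = {a}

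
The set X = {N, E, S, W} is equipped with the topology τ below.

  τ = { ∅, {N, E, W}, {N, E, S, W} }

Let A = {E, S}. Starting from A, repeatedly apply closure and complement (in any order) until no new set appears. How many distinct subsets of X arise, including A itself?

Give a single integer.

4

complement {N, W}; its interior ∅; cl(A) = X∖∅ = {N, E, S, W}
With k = closure, c = complement:
  1. A     = {E, S}
  2. kA    = {N, E, S, W}
  3. cA    = {N, W}
  4. ckA   = ∅
k, c of each give nothing new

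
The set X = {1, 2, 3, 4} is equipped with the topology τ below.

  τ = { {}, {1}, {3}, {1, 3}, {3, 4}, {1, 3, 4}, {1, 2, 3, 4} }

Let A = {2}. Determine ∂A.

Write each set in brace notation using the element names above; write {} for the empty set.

{2}

interior: largest open inside A is {} (from {})
cl via duality: int({1, 3, 4}) = {1, 3, 4}, so X∖{1, 3, 4} = {2}
cl∖int = {2}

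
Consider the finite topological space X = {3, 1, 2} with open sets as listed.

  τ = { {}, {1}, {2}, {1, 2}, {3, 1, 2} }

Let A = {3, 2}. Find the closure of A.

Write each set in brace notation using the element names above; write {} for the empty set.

cl via duality: int({1}) = {1}, so X∖{1} = {3, 2}

{3, 2}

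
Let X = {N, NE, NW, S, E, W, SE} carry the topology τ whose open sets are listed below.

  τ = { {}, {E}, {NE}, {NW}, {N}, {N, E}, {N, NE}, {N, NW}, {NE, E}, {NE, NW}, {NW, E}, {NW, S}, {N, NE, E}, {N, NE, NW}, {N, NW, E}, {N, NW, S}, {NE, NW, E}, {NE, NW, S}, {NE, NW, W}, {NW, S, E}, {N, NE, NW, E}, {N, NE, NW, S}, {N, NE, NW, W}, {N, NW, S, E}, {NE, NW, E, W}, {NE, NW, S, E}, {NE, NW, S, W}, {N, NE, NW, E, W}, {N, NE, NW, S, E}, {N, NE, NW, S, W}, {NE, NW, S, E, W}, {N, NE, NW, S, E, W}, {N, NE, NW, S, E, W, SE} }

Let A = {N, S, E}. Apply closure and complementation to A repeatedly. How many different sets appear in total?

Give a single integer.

8

cl via duality: int({NE, NW, W, SE}) = {NE, NW, W}, so X∖{NE, NW, W} = {N, S, E, SE}
Write k for closure, c for complement:
  1. A     = {N, S, E}
  2. kA    = {N, S, E, SE}
  3. cA    = {NE, NW, W, SE}
  4. ckA   = {NE, NW, W}
  5. kcA   = {NE, NW, S, W, SE}
  6. ckcA  = {N, E}
  7. kckcA = {N, E, SE}
  8. ckckcA = {NE, NW, S, W}
applying k or c yields no new set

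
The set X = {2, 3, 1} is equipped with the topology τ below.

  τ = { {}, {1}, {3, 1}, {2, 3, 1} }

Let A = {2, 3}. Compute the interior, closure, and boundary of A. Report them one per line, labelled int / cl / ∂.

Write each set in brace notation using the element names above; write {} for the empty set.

int(A) = {}
cl(A)  = {2, 3}
∂A     = {2, 3}

U open, U⊆A: {}. int(A) = ⋃ = {}
X∖A={1}, int(X∖A)={1}, hence cl(A)={2, 3}
∂A: remove int from cl → {2, 3}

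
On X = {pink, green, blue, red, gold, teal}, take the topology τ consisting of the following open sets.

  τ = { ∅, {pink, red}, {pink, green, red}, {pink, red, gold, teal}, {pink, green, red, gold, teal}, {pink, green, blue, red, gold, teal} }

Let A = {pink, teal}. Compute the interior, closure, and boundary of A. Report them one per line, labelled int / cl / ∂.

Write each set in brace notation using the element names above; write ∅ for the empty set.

int(A) = ∅
cl(A)  = {pink, green, blue, red, gold, teal}
∂A     = {pink, green, blue, red, gold, teal}

opens ⊆ A: ∅; union → int = ∅
complement {green, blue, red, gold}; its interior ∅; cl(A) = X∖∅ = {pink, green, blue, red, gold, teal}
boundary = {pink, green, blue, red, gold, teal} ∖ ∅ = {pink, green, blue, red, gold, teal}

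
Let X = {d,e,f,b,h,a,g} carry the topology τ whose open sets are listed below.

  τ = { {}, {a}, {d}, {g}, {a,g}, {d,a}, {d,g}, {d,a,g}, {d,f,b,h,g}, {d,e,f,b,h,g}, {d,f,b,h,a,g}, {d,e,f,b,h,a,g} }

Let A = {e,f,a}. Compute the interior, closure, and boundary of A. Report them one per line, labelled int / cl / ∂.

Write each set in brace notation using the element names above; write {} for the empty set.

int(A) = {a}
cl(A)  = {e,f,b,h,a}
∂A     = {e,f,b,h}

open subsets of A: {}, {a}; so int(A) = {a}
closure: X∖int(X∖A) = X∖{d,g} = {e,f,b,h,a}
∂A = {e,f,b,h,a} minus {a} = {e,f,b,h}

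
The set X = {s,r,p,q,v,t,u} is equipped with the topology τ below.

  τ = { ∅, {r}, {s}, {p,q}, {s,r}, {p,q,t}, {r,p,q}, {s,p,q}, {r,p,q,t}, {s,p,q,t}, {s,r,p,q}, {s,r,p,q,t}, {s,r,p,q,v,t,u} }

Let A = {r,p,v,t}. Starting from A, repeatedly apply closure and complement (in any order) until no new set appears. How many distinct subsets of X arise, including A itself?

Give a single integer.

10

cl via duality: int({s,q,u}) = {s}, so X∖{s} = {r,p,q,v,t,u}
Write k for closure, c for complement:
  1. A     = {r,p,v,t}
  2. kA    = {r,p,q,v,t,u}
  3. cA    = {s,q,u}
  4. ckA   = {s}
  5. kcA   = {s,p,q,v,t,u}
  6. kckA  = {s,v,u}
  7. ckcA  = {r}
  8. ckckA = {r,p,q,t}
  9. kckcA = {r,v,u}
  10. ckckcA = {s,p,q,t}
applying k or c yields no new set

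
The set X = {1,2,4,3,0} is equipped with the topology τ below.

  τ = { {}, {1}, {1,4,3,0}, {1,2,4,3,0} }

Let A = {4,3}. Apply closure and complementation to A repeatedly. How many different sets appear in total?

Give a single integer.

6

X∖A={1,2,0}, int(X∖A)={1}, hence cl(A)={2,4,3,0}
Orbit (k=closure, c=complement):
  1. A     = {4,3}
  2. kA    = {2,4,3,0}
  3. cA    = {1,2,0}
  4. ckA   = {1}
  5. kcA   = {1,2,4,3,0}
  6. ckcA  = {}
(closed under both — stop)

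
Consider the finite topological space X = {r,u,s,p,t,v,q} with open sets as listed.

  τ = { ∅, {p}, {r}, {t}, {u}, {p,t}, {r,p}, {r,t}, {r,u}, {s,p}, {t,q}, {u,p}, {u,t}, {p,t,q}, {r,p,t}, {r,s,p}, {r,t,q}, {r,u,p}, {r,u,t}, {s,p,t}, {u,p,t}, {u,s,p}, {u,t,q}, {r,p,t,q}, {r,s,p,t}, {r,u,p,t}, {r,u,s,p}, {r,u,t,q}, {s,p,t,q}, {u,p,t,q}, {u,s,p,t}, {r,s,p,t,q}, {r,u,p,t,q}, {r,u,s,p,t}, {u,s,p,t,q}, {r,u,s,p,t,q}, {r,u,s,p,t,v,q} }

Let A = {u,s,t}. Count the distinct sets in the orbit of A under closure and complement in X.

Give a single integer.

cl via duality: int({r,p,v,q}) = {r,p}, so X∖{r,p} = {u,s,t,v,q}
Write k for closure, c for complement:
  1. A     = {u,s,t}
  2. kA    = {u,s,t,v,q}
  3. cA    = {r,p,v,q}
  4. ckA   = {r,p}
  5. kcA   = {r,s,p,v,q}
  6. kckA  = {r,s,p,v}
  7. ckcA  = {u,t}
  8. ckckA = {u,t,q}
  9. kckcA = {u,t,v,q}
  10. ckckcA = {r,s,p}
applying k or c yields no new set

10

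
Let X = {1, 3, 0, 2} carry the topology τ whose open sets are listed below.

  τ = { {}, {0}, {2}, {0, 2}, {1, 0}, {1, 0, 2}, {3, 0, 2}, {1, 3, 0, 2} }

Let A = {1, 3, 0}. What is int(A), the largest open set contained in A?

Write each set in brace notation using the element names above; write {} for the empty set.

{1, 0}

opens ⊆ A: {}, {0}, {1, 0}; union → int = {1, 0}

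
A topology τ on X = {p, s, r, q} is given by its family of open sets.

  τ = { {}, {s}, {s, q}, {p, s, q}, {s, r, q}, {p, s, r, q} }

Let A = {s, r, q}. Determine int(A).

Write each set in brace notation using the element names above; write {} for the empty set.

{s, r, q}

U open, U⊆A: {}, {s}, {s, q}, {s, r, q}. int(A) = ⋃ = {s, r, q}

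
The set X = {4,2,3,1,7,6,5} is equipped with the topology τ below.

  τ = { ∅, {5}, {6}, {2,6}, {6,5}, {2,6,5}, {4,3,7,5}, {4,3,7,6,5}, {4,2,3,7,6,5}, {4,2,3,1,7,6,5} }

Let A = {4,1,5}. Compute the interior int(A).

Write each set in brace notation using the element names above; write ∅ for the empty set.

{5}

U open, U⊆A: ∅, {5}. int(A) = ⋃ = {5}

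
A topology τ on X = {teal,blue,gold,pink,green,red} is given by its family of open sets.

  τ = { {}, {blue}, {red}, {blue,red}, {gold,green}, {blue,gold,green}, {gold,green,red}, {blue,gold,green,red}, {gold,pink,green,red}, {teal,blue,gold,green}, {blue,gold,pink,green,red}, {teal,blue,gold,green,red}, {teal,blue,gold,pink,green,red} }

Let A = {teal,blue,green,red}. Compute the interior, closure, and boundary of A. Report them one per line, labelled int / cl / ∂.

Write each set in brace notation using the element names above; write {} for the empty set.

U open, U⊆A: {}, {red}, {blue}, {blue,red}. int(A) = ⋃ = {blue,red}
X∖A={gold,pink}, int(X∖A)={}, hence cl(A)={teal,blue,gold,pink,green,red}
∂A: remove int from cl → {teal,gold,pink,green}

int(A) = {blue,red}
cl(A)  = {teal,blue,gold,pink,green,red}
∂A     = {teal,gold,pink,green}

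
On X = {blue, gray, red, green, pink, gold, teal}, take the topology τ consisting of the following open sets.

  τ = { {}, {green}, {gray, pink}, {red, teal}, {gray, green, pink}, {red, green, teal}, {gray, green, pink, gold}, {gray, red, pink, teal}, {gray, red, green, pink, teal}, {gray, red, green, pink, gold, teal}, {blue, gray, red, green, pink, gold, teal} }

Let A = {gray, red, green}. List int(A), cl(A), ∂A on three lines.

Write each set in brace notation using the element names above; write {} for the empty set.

interior: largest open inside A is {green} (from {}, {green})
cl via duality: int({blue, pink, gold, teal}) = {}, so X∖{} = {blue, gray, red, green, pink, gold, teal}
cl∖int = {blue, gray, red, pink, gold, teal}

int(A) = {green}
cl(A)  = {blue, gray, red, green, pink, gold, teal}
∂A     = {blue, gray, red, pink, gold, teal}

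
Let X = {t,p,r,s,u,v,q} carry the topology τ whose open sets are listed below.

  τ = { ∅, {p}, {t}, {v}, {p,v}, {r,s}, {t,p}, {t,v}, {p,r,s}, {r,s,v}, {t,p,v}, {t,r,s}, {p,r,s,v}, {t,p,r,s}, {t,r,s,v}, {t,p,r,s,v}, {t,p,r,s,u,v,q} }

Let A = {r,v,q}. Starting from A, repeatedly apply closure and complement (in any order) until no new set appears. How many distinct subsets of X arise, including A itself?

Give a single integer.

closure: X∖int(X∖A) = X∖{t,p} = {r,s,u,v,q}
Let k=closure and c=complement:
  1. A     = {r,v,q}
  2. kA    = {r,s,u,v,q}
  3. cA    = {t,p,s,u}
  4. ckA   = {t,p}
  5. kcA   = {t,p,r,s,u,q}
  6. kckA  = {t,p,u,q}
  7. ckcA  = {v}
  8. ckckA = {r,s,v}
  9. kckcA = {u,v,q}
  10. ckckcA = {t,p,r,s}
— saturated at 10

10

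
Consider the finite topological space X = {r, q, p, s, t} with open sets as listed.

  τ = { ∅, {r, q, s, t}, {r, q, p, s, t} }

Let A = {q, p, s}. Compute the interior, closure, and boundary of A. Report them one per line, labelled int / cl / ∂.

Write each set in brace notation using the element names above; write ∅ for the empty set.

int(A) = ∅
cl(A)  = {r, q, p, s, t}
∂A     = {r, q, p, s, t}

U open, U⊆A: ∅. int(A) = ⋃ = ∅
X∖A={r, t}, int(X∖A)=∅, hence cl(A)={r, q, p, s, t}
∂A: remove int from cl → {r, q, p, s, t}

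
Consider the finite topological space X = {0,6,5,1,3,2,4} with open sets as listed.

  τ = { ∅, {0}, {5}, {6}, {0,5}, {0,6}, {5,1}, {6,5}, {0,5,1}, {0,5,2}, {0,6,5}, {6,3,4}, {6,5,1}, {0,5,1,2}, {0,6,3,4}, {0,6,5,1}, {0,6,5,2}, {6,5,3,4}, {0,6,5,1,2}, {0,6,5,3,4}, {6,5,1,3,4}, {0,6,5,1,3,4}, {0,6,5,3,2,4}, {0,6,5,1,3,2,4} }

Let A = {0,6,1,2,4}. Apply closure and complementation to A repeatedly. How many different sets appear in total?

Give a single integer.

10

X∖A={5,3}, int(X∖A)={5}, hence cl(A)={0,6,1,3,2,4}
Orbit (k=closure, c=complement):
  1. A     = {0,6,1,2,4}
  2. kA    = {0,6,1,3,2,4}
  3. cA    = {5,3}
  4. ckA   = {5}
  5. kcA   = {5,1,3,2,4}
  6. kckA  = {5,1,2}
  7. ckcA  = {0,6}
  8. ckckA = {0,6,3,4}
  9. kckcA = {0,6,3,2,4}
  10. ckckcA = {5,1}
(closed under both — stop)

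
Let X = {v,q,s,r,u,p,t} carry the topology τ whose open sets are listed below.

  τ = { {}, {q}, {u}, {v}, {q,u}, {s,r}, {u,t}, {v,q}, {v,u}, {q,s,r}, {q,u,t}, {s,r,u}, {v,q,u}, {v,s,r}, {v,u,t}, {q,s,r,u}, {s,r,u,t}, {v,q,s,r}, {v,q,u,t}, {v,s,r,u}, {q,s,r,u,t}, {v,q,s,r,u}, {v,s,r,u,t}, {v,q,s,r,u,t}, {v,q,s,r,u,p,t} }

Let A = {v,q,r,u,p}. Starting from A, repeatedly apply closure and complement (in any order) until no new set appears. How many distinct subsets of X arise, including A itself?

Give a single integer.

10

closure: X∖int(X∖A) = X∖{} = {v,q,s,r,u,p,t}
Let k=closure and c=complement:
  1. A     = {v,q,r,u,p}
  2. kA    = {v,q,s,r,u,p,t}
  3. cA    = {s,t}
  4. ckA   = {}
  5. kcA   = {s,r,p,t}
  6. ckcA  = {v,q,u}
  7. kckcA = {v,q,u,p,t}
  8. ckckcA = {s,r}
  9. kckckcA = {s,r,p}
  10. ckckckcA = {v,q,u,t}
— saturated at 10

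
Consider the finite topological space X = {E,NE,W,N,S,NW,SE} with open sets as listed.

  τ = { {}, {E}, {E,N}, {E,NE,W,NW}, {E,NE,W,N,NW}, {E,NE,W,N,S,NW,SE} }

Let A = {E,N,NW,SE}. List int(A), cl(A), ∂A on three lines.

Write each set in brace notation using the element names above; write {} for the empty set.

int(A) = {E,N}
cl(A)  = {E,NE,W,N,S,NW,SE}
∂A     = {NE,W,S,NW,SE}

open subsets of A: {}, {E}, {E,N}; so int(A) = {E,N}
closure: X∖int(X∖A) = X∖{} = {E,NE,W,N,S,NW,SE}
∂A = {E,NE,W,N,S,NW,SE} minus {E,N} = {NE,W,S,NW,SE}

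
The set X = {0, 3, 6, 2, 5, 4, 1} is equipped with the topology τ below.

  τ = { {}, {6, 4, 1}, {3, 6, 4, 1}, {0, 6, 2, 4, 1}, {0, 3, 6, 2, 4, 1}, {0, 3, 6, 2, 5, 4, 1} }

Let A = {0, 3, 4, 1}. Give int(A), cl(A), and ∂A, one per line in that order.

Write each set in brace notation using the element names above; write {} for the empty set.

interior: largest open inside A is {} (from {})
cl via duality: int({6, 2, 5}) = {}, so X∖{} = {0, 3, 6, 2, 5, 4, 1}
cl∖int = {0, 3, 6, 2, 5, 4, 1}

int(A) = {}
cl(A)  = {0, 3, 6, 2, 5, 4, 1}
∂A     = {0, 3, 6, 2, 5, 4, 1}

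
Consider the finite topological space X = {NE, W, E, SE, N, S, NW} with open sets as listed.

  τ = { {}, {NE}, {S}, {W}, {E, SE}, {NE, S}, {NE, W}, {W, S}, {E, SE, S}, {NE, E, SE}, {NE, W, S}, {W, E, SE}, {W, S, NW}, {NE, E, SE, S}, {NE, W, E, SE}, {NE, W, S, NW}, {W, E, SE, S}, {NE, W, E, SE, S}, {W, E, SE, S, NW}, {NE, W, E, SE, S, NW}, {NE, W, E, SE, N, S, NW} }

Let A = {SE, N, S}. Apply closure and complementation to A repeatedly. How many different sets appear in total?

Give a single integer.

10

closure: X∖int(X∖A) = X∖{NE, W} = {E, SE, N, S, NW}
Let k=closure and c=complement:
  1. A     = {SE, N, S}
  2. kA    = {E, SE, N, S, NW}
  3. cA    = {NE, W, E, NW}
  4. ckA   = {NE, W}
  5. kcA   = {NE, W, E, SE, N, NW}
  6. kckA  = {NE, W, N, NW}
  7. ckcA  = {S}
  8. ckckA = {E, SE, S}
  9. kckcA = {N, S, NW}
  10. ckckcA = {NE, W, E, SE}
— saturated at 10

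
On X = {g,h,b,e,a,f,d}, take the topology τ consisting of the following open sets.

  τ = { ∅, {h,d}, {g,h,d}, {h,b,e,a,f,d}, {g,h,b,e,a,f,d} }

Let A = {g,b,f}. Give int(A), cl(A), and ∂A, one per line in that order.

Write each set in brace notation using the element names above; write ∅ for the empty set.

int(A) = ∅
cl(A)  = {g,b,e,a,f}
∂A     = {g,b,e,a,f}

U open, U⊆A: ∅. int(A) = ⋃ = ∅
X∖A={h,e,a,d}, int(X∖A)={h,d}, hence cl(A)={g,b,e,a,f}
∂A: remove int from cl → {g,b,e,a,f}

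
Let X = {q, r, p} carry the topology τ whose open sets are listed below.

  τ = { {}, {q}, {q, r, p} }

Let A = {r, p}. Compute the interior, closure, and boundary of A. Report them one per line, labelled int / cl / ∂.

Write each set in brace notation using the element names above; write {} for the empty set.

interior: largest open inside A is {} (from {})
cl via duality: int({q}) = {q}, so X∖{q} = {r, p}
cl∖int = {r, p}

int(A) = {}
cl(A)  = {r, p}
∂A     = {r, p}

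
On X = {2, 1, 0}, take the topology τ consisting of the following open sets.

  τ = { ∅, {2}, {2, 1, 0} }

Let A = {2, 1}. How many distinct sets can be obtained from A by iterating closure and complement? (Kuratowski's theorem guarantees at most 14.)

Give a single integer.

complement {0}; its interior ∅; cl(A) = X∖∅ = {2, 1, 0}
With k = closure, c = complement:
  1. A     = {2, 1}
  2. kA    = {2, 1, 0}
  3. cA    = {0}
  4. ckA   = ∅
  5. kcA   = {1, 0}
  6. ckcA  = {2}
k, c of each give nothing new

6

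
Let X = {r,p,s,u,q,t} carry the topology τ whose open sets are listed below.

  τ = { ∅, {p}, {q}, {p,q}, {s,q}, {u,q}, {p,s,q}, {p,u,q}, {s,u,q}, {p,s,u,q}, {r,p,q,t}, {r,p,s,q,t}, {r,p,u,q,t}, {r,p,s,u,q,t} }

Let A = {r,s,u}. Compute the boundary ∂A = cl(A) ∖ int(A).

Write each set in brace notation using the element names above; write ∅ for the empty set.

{r,s,u,t}

U open, U⊆A: ∅. int(A) = ⋃ = ∅
X∖A={p,q,t}, int(X∖A)={p,q}, hence cl(A)={r,s,u,t}
∂A: remove int from cl → {r,s,u,t}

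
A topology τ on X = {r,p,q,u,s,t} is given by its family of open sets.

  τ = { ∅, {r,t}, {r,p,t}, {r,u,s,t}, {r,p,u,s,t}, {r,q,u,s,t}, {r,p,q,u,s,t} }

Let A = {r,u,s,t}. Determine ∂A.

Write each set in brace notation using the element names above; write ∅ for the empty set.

{p,q}

open subsets of A: ∅, {r,t}, {r,u,s,t}; so int(A) = {r,u,s,t}
closure: X∖int(X∖A) = X∖∅ = {r,p,q,u,s,t}
∂A = {r,p,q,u,s,t} minus {r,u,s,t} = {p,q}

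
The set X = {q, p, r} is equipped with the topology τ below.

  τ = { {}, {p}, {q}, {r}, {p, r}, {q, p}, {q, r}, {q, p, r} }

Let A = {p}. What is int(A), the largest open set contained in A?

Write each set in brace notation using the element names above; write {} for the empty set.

{p}

interior: largest open inside A is {p} (from {}, {p})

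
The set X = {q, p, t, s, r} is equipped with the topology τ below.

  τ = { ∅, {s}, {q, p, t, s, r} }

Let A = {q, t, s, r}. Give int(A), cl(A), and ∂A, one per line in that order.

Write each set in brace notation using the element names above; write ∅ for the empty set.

int(A) = {s}
cl(A)  = {q, p, t, s, r}
∂A     = {q, p, t, r}

open subsets of A: ∅, {s}; so int(A) = {s}
closure: X∖int(X∖A) = X∖∅ = {q, p, t, s, r}
∂A = {q, p, t, s, r} minus {s} = {q, p, t, r}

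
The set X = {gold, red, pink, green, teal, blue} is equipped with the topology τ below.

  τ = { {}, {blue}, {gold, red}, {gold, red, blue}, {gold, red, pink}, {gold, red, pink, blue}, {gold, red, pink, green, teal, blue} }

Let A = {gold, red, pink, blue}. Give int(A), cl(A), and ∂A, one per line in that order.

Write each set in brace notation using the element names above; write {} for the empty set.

open subsets of A: {}, {blue}, {gold, red}, {gold, red, blue}, {gold, red, pink}, {gold, red, pink, blue}; so int(A) = {gold, red, pink, blue}
closure: X∖int(X∖A) = X∖{} = {gold, red, pink, green, teal, blue}
∂A = {gold, red, pink, green, teal, blue} minus {gold, red, pink, blue} = {green, teal}

int(A) = {gold, red, pink, blue}
cl(A)  = {gold, red, pink, green, teal, blue}
∂A     = {green, teal}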